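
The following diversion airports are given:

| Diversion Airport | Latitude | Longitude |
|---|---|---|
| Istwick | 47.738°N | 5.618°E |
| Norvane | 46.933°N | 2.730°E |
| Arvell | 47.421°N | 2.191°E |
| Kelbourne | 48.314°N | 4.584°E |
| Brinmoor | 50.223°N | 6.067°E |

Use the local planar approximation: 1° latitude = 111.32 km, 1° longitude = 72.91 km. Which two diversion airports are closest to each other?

Norvane and Arvell

Pairwise distances:
Istwick–Norvane: 228.840 km
Istwick–Arvell: 252.342 km
Istwick–Kelbourne: 98.969 km
Istwick–Brinmoor: 278.560 km
Norvane–Arvell: 67.048 km
Norvane–Kelbourne: 204.710 km
Norvane–Brinmoor: 439.692 km
Arvell–Kelbourne: 200.806 km
Arvell–Brinmoor: 420.898 km
Kelbourne–Brinmoor: 238.436 km
Closest pair: Norvane–Arvell at 67.048 km.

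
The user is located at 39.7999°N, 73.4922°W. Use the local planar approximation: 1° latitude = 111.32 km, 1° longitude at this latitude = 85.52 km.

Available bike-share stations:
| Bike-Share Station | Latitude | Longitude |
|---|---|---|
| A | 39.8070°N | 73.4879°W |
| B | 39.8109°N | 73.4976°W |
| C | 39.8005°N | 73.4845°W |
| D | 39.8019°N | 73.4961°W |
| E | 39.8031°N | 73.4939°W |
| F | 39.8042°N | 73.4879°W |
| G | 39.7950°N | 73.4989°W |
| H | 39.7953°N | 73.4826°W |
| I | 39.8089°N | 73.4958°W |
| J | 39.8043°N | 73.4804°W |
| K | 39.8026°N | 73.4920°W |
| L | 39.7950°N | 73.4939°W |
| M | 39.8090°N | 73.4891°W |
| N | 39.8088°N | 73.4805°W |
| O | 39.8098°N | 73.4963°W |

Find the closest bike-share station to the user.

Distances from 39.7999°N, 73.4922°W:
A: 0.8717 km
B: 1.3087 km
C: 0.6619 km
D: 0.4010 km
E: 0.3847 km
F: 0.6036 km
G: 0.7911 km
H: 0.9676 km
I: 1.0481 km
J: 1.1217 km
K: 0.3011 km
L: 0.5645 km
M: 1.0471 km
N: 1.4081 km
O: 1.1565 km
Minimum: K at 0.3011 km.

K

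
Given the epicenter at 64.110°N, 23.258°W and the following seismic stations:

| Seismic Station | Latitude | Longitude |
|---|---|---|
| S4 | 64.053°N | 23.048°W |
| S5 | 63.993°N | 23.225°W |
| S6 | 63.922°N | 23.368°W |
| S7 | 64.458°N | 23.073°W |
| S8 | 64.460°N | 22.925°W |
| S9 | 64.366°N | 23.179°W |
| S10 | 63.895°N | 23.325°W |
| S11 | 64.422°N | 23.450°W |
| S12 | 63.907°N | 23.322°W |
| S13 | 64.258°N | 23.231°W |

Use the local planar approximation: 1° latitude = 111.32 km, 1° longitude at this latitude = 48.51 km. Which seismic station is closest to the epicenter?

S4

Distances from 64.110°N, 23.258°W:
S4: 12.002 km
S5: 13.122 km
S6: 21.598 km
S7: 39.765 km
S8: 42.178 km
S9: 28.754 km
S10: 24.153 km
S11: 35.959 km
S12: 22.810 km
S13: 16.527 km
Minimum: S4 at 12.002 km.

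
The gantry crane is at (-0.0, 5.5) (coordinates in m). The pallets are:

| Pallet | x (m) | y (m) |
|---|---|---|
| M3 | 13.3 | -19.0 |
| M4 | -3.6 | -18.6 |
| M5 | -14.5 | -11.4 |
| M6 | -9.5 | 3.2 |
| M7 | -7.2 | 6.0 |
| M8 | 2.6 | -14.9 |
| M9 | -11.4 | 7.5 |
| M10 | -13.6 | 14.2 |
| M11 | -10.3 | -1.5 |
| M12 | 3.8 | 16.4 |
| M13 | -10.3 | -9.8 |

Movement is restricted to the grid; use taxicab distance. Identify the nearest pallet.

M7

Distances from (-0.0, 5.5):
M3: |13.3| + |-24.5| = 13.3 + 24.5 = 37.8 m
M4: |-3.6| + |-24.1| = 3.6 + 24.1 = 27.7 m
M5: |-14.5| + |-16.9| = 14.5 + 16.9 = 31.4 m
M6: |-9.5| + |-2.3| = 9.5 + 2.3 = 11.8 m
M7: |-7.2| + |0.5| = 7.2 + 0.5 = 7.7 m
M8: |2.6| + |-20.4| = 2.6 + 20.4 = 23.0 m
M9: |-11.4| + |2.0| = 11.4 + 2.0 = 13.4 m
M10: |-13.6| + |8.7| = 13.6 + 8.7 = 22.3 m
M11: |-10.3| + |-7.0| = 10.3 + 7.0 = 17.3 m
M12: |3.8| + |10.9| = 3.8 + 10.9 = 14.7 m
M13: |-10.3| + |-15.3| = 10.3 + 15.3 = 25.6 m
Minimum: M7 at 7.7 m.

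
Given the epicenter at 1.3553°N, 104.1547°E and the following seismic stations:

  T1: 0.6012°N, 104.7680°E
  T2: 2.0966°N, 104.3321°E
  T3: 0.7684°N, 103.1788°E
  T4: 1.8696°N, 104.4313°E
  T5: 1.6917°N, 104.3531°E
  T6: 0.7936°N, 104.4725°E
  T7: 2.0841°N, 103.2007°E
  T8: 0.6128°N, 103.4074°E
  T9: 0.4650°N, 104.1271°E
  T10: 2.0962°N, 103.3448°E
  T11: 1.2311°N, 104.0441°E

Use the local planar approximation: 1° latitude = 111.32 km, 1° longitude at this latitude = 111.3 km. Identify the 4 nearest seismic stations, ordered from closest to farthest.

Distances from 1.3553°N, 104.1547°E:
T1: √((-0.7541·111.32)² + (0.6133·111.3)²) = √(7047.000088 + 4659.467191) = 108.1964 km
T2: √((0.7413·111.32)² + (0.1774·111.3)²) = √(6809.800603 + 389.850019) = 84.8508 km
T3: √((-0.5869·111.32)² + (-0.9759·111.3)²) = √(4268.493401 + 11797.798236) = 126.7529 km
T4: √((0.5143·111.32)² + (0.2766·111.3)²) = √(3277.777306 + 947.751936) = 65.0041 km
T5: √((0.3364·111.32)² + (0.1984·111.3)²) = √(1402.356299 + 487.611191) = 43.4738 km
T6: √((-0.5617·111.32)² + (0.3178·111.3)²) = √(3909.806309 + 1251.117545) = 71.8396 km
T7: √((0.7288·111.32)² + (-0.9540·111.3)²) = √(6582.079496 + 11274.234872) = 133.6275 km
T8: √((-0.7425·111.32)² + (-0.7473·111.3)²) = √(6831.865556 + 6917.995787) = 117.2598 km
T9: √((-0.8903·111.32)² + (-0.0276·111.3)²) = √(9822.434514 + 9.436447) = 99.1558 km
T10: √((0.7409·111.32)² + (-0.8099·111.3)²) = √(6802.453550 + 8125.556727) = 122.1802 km
T11: √((-0.1242·111.32)² + (-0.1106·111.3)²) = √(191.156727 + 151.530684) = 18.5118 km
Sorted: T11 (18.5118 km) < T5 (43.4738 km) < T4 (65.0041 km) < T6 (71.8396 km) < T2 (84.8508 km) < T9 (99.1558 km) < …

T11, T5, T4, T6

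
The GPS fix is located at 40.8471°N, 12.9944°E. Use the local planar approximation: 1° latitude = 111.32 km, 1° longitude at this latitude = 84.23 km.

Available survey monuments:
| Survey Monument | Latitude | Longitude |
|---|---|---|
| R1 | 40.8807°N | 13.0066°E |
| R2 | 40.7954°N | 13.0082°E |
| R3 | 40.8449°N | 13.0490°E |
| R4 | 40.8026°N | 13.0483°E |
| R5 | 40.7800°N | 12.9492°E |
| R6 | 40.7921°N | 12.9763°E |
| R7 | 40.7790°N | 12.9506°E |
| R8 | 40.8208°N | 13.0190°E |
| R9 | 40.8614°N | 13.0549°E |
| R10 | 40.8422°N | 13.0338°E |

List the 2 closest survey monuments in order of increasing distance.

R10, R8

Distances from 40.8471°N, 12.9944°E:
R1: 3.8789 km
R2: 5.8715 km
R3: 4.6055 km
R4: 6.7195 km
R5: 8.3839 km
R6: 6.3096 km
R7: 8.4309 km
R8: 3.5868 km
R9: 5.3388 km
R10: 3.3632 km
Sorted: R10 (3.3632 km) < R8 (3.5868 km) < R1 (3.8789 km) < R3 (4.6055 km) < …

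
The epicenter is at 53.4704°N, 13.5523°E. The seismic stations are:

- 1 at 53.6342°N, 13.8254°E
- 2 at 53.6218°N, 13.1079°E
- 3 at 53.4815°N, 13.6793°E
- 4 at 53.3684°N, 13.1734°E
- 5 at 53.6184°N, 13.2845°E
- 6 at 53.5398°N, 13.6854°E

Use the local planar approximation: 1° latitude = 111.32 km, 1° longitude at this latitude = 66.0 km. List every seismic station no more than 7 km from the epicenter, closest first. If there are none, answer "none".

Distances from 53.4704°N, 13.5523°E:
1: √((0.1638·111.32)² + (0.2731·66.0)²) = √(332.486633 + 324.886205) = 25.6393 km
2: √((0.1514·111.32)² + (-0.4444·66.0)²) = √(284.052192 + 860.272364) = 33.8279 km
3: √((0.0111·111.32)² + (0.1270·66.0)²) = √(1.526836 + 70.257924) = 8.4726 km
4: √((-0.1020·111.32)² + (-0.3789·66.0)²) = √(128.927850 + 625.370055) = 27.4645 km
5: √((0.1480·111.32)² + (-0.2678·66.0)²) = √(271.437487 + 312.398555) = 24.1627 km
6: √((0.0694·111.32)² + (0.1331·66.0)²) = √(59.685019 + 77.169197) = 11.6985 km
Threshold 7 km: none within range.

none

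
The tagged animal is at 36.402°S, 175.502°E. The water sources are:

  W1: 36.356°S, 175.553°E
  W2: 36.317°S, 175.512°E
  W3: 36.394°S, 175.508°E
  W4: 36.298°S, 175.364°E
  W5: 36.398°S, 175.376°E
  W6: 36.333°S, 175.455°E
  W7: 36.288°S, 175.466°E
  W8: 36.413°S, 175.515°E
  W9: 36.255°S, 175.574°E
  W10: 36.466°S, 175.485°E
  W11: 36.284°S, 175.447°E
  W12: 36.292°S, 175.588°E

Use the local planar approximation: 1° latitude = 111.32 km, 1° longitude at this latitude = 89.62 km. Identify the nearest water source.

W3

Distances from 36.402°S, 175.502°E:
W1: 6.864 km
W2: 9.505 km
W3: 1.040 km
W4: 16.941 km
W5: 11.301 km
W6: 8.760 km
W7: 13.094 km
W8: 1.690 km
W9: 17.590 km
W10: 7.286 km
W11: 14.030 km
W12: 14.469 km
Minimum: W3 at 1.040 km.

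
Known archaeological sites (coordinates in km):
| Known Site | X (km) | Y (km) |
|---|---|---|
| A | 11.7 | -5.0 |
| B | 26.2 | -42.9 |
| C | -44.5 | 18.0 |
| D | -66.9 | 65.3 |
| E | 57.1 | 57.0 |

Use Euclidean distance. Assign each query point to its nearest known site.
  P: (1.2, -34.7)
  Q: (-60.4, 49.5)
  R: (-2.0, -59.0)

P→B; Q→D; R→B

P at (1.2, -34.7):
  A: √((10.5)² + (29.7)²) = √(110.250 + 882.090) = 31.5 km
  B: √((25.0)² + (-8.2)²) = √(625.000 + 67.240) = 26.3 km
  C: √((-45.7)² + (52.7)²) = √(2088.490 + 2777.290) = 69.8 km
  D: √((-68.1)² + (100.0)²) = √(4637.610 + 10000.000) = 121.0 km
  E: √((55.9)² + (91.7)²) = √(3124.810 + 8408.890) = 107.4 km
  → nearest: B (26.3 km)
Q at (-60.4, 49.5):
  A: √((72.1)² + (-54.5)²) = √(5198.410 + 2970.250) = 90.4 km
  B: √((86.6)² + (-92.4)²) = √(7499.560 + 8537.760) = 126.6 km
  C: √((15.9)² + (-31.5)²) = √(252.810 + 992.250) = 35.3 km
  D: √((-6.5)² + (15.8)²) = √(42.250 + 249.640) = 17.1 km
  E: √((117.5)² + (7.5)²) = √(13806.250 + 56.250) = 117.7 km
  → nearest: D (17.1 km)
R at (-2.0, -59.0):
  A: √((13.7)² + (54.0)²) = √(187.690 + 2916.000) = 55.7 km
  B: √((28.2)² + (16.1)²) = √(795.240 + 259.210) = 32.5 km
  C: √((-42.5)² + (77.0)²) = √(1806.250 + 5929.000) = 88.0 km
  D: √((-64.9)² + (124.3)²) = √(4212.010 + 15450.490) = 140.2 km
  E: √((59.1)² + (116.0)²) = √(3492.810 + 13456.000) = 130.2 km
  → nearest: B (32.5 km)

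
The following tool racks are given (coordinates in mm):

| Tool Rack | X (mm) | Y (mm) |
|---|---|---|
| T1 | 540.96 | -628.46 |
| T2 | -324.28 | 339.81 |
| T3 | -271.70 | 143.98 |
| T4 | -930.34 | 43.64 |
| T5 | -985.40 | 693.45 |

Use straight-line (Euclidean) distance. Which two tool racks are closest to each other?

T2 and T3

Pairwise distances:
T2–T3: 202.77 mm
T4–T5: 652.14 mm
T3–T4: 666.24 mm
T2–T4: 674.56 mm
T2–T5: 749.76 mm
T3–T5: 900.71 mm
T1–T3: 1121.20 mm
T1–T2: 1298.53 mm
T1–T4: 1617.54 mm
T1–T5: 2019.21 mm
Closest pair: T2–T3 at 202.77 mm.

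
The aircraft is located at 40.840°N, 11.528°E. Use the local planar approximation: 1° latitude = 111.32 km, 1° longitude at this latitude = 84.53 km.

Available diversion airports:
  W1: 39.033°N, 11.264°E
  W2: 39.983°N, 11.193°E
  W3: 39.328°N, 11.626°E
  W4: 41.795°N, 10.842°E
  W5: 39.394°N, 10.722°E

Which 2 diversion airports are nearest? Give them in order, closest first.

W2, W4

Distances from 40.840°N, 11.528°E:
W1: √((-1.807·111.32)² + (-0.264·84.53)²) = √(40463.43058 + 498.00029) = 202.389 km
W2: √((-0.857·111.32)² + (-0.335·84.53)²) = √(9101.39659 + 801.88364) = 99.515 km
W3: √((-1.512·111.32)² + (0.098·84.53)²) = √(28330.22199 + 68.62366) = 168.520 km
W4: √((0.955·111.32)² + (-0.686·84.53)²) = √(11301.94367 + 3362.55943) = 121.097 km
W5: √((-1.446·111.32)² + (-0.806·84.53)²) = √(25910.92882 + 4641.85769) = 174.794 km
Sorted: W2 (99.515 km) < W4 (121.097 km) < W3 (168.520 km) < W5 (174.794 km) < …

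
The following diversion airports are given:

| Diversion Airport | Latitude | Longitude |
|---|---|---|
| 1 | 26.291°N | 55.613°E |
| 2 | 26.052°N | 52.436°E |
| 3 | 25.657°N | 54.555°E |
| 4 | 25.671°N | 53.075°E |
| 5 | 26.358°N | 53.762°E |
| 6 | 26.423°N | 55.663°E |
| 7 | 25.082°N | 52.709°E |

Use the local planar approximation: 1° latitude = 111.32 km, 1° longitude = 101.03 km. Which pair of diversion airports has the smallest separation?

Pairwise distances:
1–6: √((0.132·111.32)² + (0.050·101.03)²) = √(215.92069 + 25.51765) = 15.538 km
4–7: √((-0.589·111.32)² + (-0.366·101.03)²) = √(4299.09443 + 1367.29705) = 75.275 km
2–4: √((-0.381·111.32)² + (0.639·101.03)²) = √(1798.85578 + 4167.75731) = 77.244 km
4–5: √((0.687·111.32)² + (0.687·101.03)²) = √(5848.70706 + 4817.41633) = 103.277 km
2–7: √((-0.970·111.32)² + (0.273·101.03)²) = √(11659.76678 + 760.72204) = 111.447 km
3–5: √((0.701·111.32)² + (-0.793·101.03)²) = √(6089.51117 + 6418.70004) = 111.840 km
1–3: √((-0.634·111.32)² + (-1.058·101.03)²) = √(4981.09599 + 11425.41652) = 128.088 km
2–5: √((0.306·111.32)² + (1.326·101.03)²) = √(1160.35065 + 17946.83021) = 138.229 km
3–6: √((0.766·111.32)² + (1.108·101.03)²) = √(7271.16391 + 12530.84121) = 140.720 km
3–4: √((0.014·111.32)² + (-1.480·101.03)²) = √(2.42886 + 22357.54620) = 149.533 km
5–7: √((-1.276·111.32)² + (-1.053·101.03)²) = √(20176.58884 + 11317.68099) = 177.466 km
1–5: √((0.067·111.32)² + (-1.851·101.03)²) = √(55.62833 + 34971.44226) = 187.155 km
5–6: √((0.065·111.32)² + (1.901·101.03)²) = √(52.35680 + 36886.28689) = 192.194 km
3–7: √((-0.575·111.32)² + (-1.846·101.03)²) = √(4097.15208 + 34782.76474) = 197.180 km
2–3: √((-0.395·111.32)² + (2.119·101.03)²) = √(1933.48402 + 45831.34678) = 218.552 km
1–4: √((-0.620·111.32)² + (-2.538·101.03)²) = √(4763.53954 + 65748.21119) = 265.540 km
4–6: √((0.752·111.32)² + (2.588·101.03)²) = √(7007.80610 + 68364.28090) = 274.540 km
1–2: √((-0.239·111.32)² + (-3.177·101.03)²) = √(707.85157 + 103023.22379) = 322.073 km
1–7: √((-1.209·111.32)² + (-2.904·101.03)²) = √(18113.35910 + 86078.34929) = 322.787 km
2–6: √((0.371·111.32)² + (3.227·101.03)²) = √(1705.66687 + 106291.52469) = 328.629 km
6–7: √((-1.341·111.32)² + (-2.954·101.03)²) = √(22284.55423 + 89067.99743) = 333.695 km
Closest pair: 1–6 at 15.538 km.

1 and 6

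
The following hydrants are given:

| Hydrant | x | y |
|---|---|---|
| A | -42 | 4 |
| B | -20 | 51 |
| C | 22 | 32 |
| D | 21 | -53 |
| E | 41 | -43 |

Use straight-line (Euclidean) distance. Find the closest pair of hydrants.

Pairwise distances:
A–B: 51.89
A–C: 69.86
A–D: 84.96
A–E: 95.38
B–C: 46.10
B–D: 111.79
B–E: 112.06
C–D: 85.01
C–E: 77.37
D–E: 22.36
Closest pair: D–E at 22.36.

D and E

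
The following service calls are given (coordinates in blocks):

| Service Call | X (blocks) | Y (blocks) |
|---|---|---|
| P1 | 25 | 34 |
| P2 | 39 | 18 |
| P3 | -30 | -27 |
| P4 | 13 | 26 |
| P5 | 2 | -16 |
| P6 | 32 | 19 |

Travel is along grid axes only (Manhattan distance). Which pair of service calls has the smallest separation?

Pairwise distances:
P1–P2: |14| + |-16| = 14 + 16 = 30 blocks
P1–P3: |-55| + |-61| = 55 + 61 = 116 blocks
P1–P4: |-12| + |-8| = 12 + 8 = 20 blocks
P1–P5: |-23| + |-50| = 23 + 50 = 73 blocks
P1–P6: |7| + |-15| = 7 + 15 = 22 blocks
P2–P3: |-69| + |-45| = 69 + 45 = 114 blocks
P2–P4: |-26| + |8| = 26 + 8 = 34 blocks
P2–P5: |-37| + |-34| = 37 + 34 = 71 blocks
P2–P6: |-7| + |1| = 7 + 1 = 8 blocks
P3–P4: |43| + |53| = 43 + 53 = 96 blocks
P3–P5: |32| + |11| = 32 + 11 = 43 blocks
P3–P6: |62| + |46| = 62 + 46 = 108 blocks
P4–P5: |-11| + |-42| = 11 + 42 = 53 blocks
P4–P6: |19| + |-7| = 19 + 7 = 26 blocks
P5–P6: |30| + |35| = 30 + 35 = 65 blocks
Closest pair: P2–P6 at 8 blocks.

P2 and P6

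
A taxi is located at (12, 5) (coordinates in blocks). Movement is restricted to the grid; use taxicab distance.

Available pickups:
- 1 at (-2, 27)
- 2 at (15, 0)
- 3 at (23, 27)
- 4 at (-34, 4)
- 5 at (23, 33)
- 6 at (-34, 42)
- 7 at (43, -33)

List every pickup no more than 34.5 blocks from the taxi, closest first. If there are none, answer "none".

2, 3

Distances from (12, 5):
1: 36 blocks
2: 8 blocks
3: 33 blocks
4: 47 blocks
5: 39 blocks
6: 83 blocks
7: 69 blocks
Threshold 34.5 blocks: 2 (8 blocks), 3 (33 blocks) are within range.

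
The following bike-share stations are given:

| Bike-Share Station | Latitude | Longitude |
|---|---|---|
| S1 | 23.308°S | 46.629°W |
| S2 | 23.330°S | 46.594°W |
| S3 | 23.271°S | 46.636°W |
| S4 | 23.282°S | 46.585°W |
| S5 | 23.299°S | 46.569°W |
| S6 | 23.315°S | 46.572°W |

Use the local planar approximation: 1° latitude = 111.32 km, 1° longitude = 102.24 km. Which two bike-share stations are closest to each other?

Pairwise distances:
S5–S6: 1.807 km
S4–S5: 2.501 km
S2–S6: 2.801 km
S4–S6: 3.907 km
S1–S3: 4.181 km
S2–S5: 4.294 km
S1–S2: 4.336 km
S1–S4: 5.349 km
S3–S4: 5.356 km
S2–S4: 5.422 km
S1–S6: 5.880 km
S1–S5: 6.216 km
S3–S5: 7.526 km
S2–S3: 7.847 km
S3–S6: 8.174 km
Closest pair: S5–S6 at 1.807 km.

S5 and S6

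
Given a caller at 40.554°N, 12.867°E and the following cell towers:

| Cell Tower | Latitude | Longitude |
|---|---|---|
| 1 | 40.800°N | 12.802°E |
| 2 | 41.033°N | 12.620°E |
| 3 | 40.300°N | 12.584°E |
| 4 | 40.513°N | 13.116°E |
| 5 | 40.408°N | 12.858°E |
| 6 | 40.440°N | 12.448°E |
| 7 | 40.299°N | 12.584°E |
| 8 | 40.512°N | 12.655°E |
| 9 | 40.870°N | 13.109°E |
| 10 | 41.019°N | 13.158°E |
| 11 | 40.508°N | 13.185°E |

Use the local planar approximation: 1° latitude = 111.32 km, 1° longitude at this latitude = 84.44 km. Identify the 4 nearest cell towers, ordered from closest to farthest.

5, 8, 4, 11

Distances from 40.554°N, 12.867°E:
1: √((0.246·111.32)² + (-0.065·84.44)²) = √(749.92289 + 30.12473) = 27.929 km
2: √((0.479·111.32)² + (-0.247·84.44)²) = √(2843.26554 + 435.00110) = 57.256 km
3: √((-0.254·111.32)² + (-0.283·84.44)²) = √(799.49146 + 571.04367) = 37.021 km
4: √((-0.041·111.32)² + (0.249·84.44)²) = √(20.83119 + 442.07417) = 21.515 km
5: √((-0.146·111.32)² + (-0.009·84.44)²) = √(264.15091 + 0.57754) = 16.270 km
6: √((-0.114·111.32)² + (-0.419·84.44)²) = √(161.04828 + 1251.76987) = 37.587 km
7: √((-0.255·111.32)² + (-0.283·84.44)²) = √(805.79906 + 571.04367) = 37.106 km
8: √((-0.042·111.32)² + (-0.212·84.44)²) = √(21.85974 + 320.45583) = 18.502 km
9: √((0.316·111.32)² + (0.242·84.44)²) = √(1237.42977 + 417.56797) = 40.682 km
10: √((0.465·111.32)² + (0.291·84.44)²) = √(2679.49099 + 603.78515) = 57.300 km
11: √((-0.046·111.32)² + (0.318·84.44)²) = √(26.22177 + 721.02561) = 27.336 km
Sorted: 5 (16.270 km) < 8 (18.502 km) < 4 (21.515 km) < 11 (27.336 km) < 1 (27.929 km) < 3 (37.021 km) < …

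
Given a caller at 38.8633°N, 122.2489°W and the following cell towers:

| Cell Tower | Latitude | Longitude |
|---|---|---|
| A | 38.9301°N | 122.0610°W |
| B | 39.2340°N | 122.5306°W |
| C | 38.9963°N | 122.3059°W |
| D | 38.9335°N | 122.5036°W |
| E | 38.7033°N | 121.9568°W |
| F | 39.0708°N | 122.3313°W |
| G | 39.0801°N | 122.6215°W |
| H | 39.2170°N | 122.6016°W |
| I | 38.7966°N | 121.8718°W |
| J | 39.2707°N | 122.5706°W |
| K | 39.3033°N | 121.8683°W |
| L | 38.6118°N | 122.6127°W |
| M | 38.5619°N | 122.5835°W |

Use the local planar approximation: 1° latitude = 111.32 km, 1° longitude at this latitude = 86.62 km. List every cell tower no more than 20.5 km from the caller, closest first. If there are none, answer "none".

Distances from 38.8633°N, 122.2489°W:
A: 17.8942 km
B: 47.9407 km
C: 15.6071 km
D: 23.4053 km
E: 30.9421 km
F: 24.1765 km
G: 40.3002 km
H: 49.8363 km
I: 33.4977 km
J: 53.2285 km
K: 59.0422 km
L: 42.1528 km
M: 44.3367 km
Threshold 20.5 km: C (15.6071 km), A (17.8942 km) are within range.

C, A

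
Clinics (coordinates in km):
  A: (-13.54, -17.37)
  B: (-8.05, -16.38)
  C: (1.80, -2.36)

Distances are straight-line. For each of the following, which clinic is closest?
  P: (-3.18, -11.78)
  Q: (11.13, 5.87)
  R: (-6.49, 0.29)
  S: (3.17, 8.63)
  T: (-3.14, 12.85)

P at (-3.18, -11.78):
  A: √((-10.36)² + (-5.59)²) = √(107.3296 + 31.2481) = 11.77 km
  B: √((-4.87)² + (-4.60)²) = √(23.7169 + 21.1600) = 6.70 km
  C: √((4.98)² + (9.42)²) = √(24.8004 + 88.7364) = 10.66 km
  → nearest: B (6.70 km)
Q at (11.13, 5.87):
  A: √((-24.67)² + (-23.24)²) = √(608.6089 + 540.0976) = 33.89 km
  B: √((-19.18)² + (-22.25)²) = √(367.8724 + 495.0625) = 29.38 km
  C: √((-9.33)² + (-8.23)²) = √(87.0489 + 67.7329) = 12.44 km
  → nearest: C (12.44 km)
R at (-6.49, 0.29):
  A: √((-7.05)² + (-17.66)²) = √(49.7025 + 311.8756) = 19.02 km
  B: √((-1.56)² + (-16.67)²) = √(2.4336 + 277.8889) = 16.74 km
  C: √((8.29)² + (-2.65)²) = √(68.7241 + 7.0225) = 8.70 km
  → nearest: C (8.70 km)
S at (3.17, 8.63):
  A: √((-16.71)² + (-26.00)²) = √(279.2241 + 676.0000) = 30.91 km
  B: √((-11.22)² + (-25.01)²) = √(125.8884 + 625.5001) = 27.41 km
  C: √((-1.37)² + (-10.99)²) = √(1.8769 + 120.7801) = 11.08 km
  → nearest: C (11.08 km)
T at (-3.14, 12.85):
  A: √((-10.40)² + (-30.22)²) = √(108.1600 + 913.2484) = 31.96 km
  B: √((-4.91)² + (-29.23)²) = √(24.1081 + 854.3929) = 29.64 km
  C: √((4.94)² + (-15.21)²) = √(24.4036 + 231.3441) = 15.99 km
  → nearest: C (15.99 km)

P→B; Q→C; R→C; S→C; T→C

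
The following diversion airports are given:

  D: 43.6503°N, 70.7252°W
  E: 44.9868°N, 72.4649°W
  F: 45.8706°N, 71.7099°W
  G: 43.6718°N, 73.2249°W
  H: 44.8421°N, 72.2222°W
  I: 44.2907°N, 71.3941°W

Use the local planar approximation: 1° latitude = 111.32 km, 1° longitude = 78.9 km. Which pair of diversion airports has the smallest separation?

E and H

Pairwise distances:
D–E: √((1.3365·111.32)² + (-1.7397·78.9)²) = √(22135.244401 + 18840.947237) = 202.4258 km
D–F: √((2.2203·111.32)² + (-0.9847·78.9)²) = √(61089.942053 + 6036.175833) = 259.0871 km
D–G: √((0.0215·111.32)² + (-2.4997·78.9)²) = √(5.728268 + 38898.225245) = 197.2409 km
D–H: √((1.1918·111.32)² + (-1.4970·78.9)²) = √(17601.640941 + 13950.751637) = 177.6299 km
D–I: √((0.6404·111.32)² + (-0.6689·78.9)²) = √(5082.168287 + 2785.328342) = 88.6989 km
E–F: √((0.8838·111.32)² + (0.7550·78.9)²) = √(9679.532665 + 3548.525330) = 115.0133 km
E–G: √((-1.3150·111.32)² + (-0.7600·78.9)²) = √(21428.802442 + 3595.681296) = 158.1913 km
E–H: √((-0.1447·111.32)² + (0.2427·78.9)²) = √(259.467793 + 366.685350) = 25.0231 km
E–I: √((-0.6961·111.32)² + (1.0708·78.9)²) = √(6004.677163 + 7137.904473) = 114.6411 km
F–G: √((-2.1988·111.32)² + (-1.5150·78.9)²) = √(59912.556549 + 14288.257622) = 272.3983 km
F–H: √((-1.0285·111.32)² + (-0.5123·78.9)²) = √(13108.560034 + 1633.814395) = 121.4182 km
F–I: √((-1.5799·111.32)² + (0.3158·78.9)²) = √(30931.828494 + 620.837952) = 177.6307 km
G–H: √((1.1703·111.32)² + (1.0027·78.9)²) = √(16972.304131 + 6258.871516) = 152.4178 km
G–I: √((0.6189·111.32)² + (1.8308·78.9)²) = √(4746.651651 + 20865.837168) = 160.0390 km
H–I: √((-0.5514·111.32)² + (0.8281·78.9)²) = √(3767.731264 + 4268.935330) = 89.6475 km
Closest pair: E–H at 25.0231 km.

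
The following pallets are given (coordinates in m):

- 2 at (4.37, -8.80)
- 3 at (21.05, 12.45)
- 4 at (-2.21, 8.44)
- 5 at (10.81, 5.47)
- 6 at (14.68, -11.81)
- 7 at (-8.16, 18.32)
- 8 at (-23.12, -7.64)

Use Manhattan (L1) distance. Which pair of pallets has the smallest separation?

2 and 6

Pairwise distances:
2–3: 37.93 m
2–4: 23.82 m
2–5: 20.71 m
2–6: 13.32 m
2–7: 39.65 m
2–8: 28.65 m
3–4: 27.27 m
3–5: 17.22 m
3–6: 30.63 m
3–7: 35.08 m
3–8: 64.26 m
4–5: 15.99 m
4–6: 37.14 m
4–7: 15.83 m
4–8: 36.99 m
5–6: 21.15 m
5–7: 31.82 m
5–8: 47.04 m
6–7: 52.97 m
6–8: 41.97 m
7–8: 40.92 m
Closest pair: 2–6 at 13.32 m.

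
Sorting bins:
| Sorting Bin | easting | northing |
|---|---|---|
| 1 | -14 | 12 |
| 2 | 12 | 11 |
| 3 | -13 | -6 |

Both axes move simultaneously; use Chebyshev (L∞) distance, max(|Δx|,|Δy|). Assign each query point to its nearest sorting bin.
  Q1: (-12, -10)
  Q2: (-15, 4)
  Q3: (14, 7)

Q1→3; Q2→1; Q3→2

Q1 at (-12, -10):
  1: max(|-2|, |22|) = 22
  2: max(|24|, |21|) = 24
  3: max(|-1|, |4|) = 4
  → nearest: 3 (4)
Q2 at (-15, 4):
  1: max(|1|, |8|) = 8
  2: max(|27|, |7|) = 27
  3: max(|2|, |-10|) = 10
  → nearest: 1 (8)
Q3 at (14, 7):
  1: max(|-28|, |5|) = 28
  2: max(|-2|, |4|) = 4
  3: max(|-27|, |-13|) = 27
  → nearest: 2 (4)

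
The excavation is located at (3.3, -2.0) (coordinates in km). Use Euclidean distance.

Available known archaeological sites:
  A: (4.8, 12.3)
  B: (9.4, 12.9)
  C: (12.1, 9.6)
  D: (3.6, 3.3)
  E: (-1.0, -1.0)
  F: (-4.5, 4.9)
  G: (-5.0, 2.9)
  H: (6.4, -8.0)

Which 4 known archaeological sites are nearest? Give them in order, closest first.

Distances from (3.3, -2.0):
A: √((1.5)² + (14.3)²) = √(2.250 + 204.490) = 14.4 km
B: √((6.1)² + (14.9)²) = √(37.210 + 222.010) = 16.1 km
C: √((8.8)² + (11.6)²) = √(77.440 + 134.560) = 14.6 km
D: √((0.3)² + (5.3)²) = √(0.090 + 28.090) = 5.3 km
E: √((-4.3)² + (1.0)²) = √(18.490 + 1.000) = 4.4 km
F: √((-7.8)² + (6.9)²) = √(60.840 + 47.610) = 10.4 km
G: √((-8.3)² + (4.9)²) = √(68.890 + 24.010) = 9.6 km
H: √((3.1)² + (-6.0)²) = √(9.610 + 36.000) = 6.8 km
Sorted: E (4.4 km) < D (5.3 km) < H (6.8 km) < G (9.6 km) < F (10.4 km) < A (14.4 km) < …

E, D, H, G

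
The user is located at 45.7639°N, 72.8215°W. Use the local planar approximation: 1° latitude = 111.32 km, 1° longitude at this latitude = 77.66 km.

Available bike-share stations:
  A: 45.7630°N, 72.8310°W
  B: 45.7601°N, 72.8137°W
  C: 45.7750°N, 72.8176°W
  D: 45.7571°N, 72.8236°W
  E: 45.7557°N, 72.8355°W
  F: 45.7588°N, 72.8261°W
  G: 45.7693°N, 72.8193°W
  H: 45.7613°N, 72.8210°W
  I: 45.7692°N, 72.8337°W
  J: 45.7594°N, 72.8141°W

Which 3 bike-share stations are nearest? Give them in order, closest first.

H, G, F

Distances from 45.7639°N, 72.8215°W:
A: √((-0.0009·111.32)² + (-0.0095·77.66)²) = √(0.010038 + 0.544305) = 0.7445 km
B: √((-0.0038·111.32)² + (0.0078·77.66)²) = √(0.178943 + 0.366931) = 0.7388 km
C: √((0.0111·111.32)² + (0.0039·77.66)²) = √(1.526836 + 0.091733) = 1.2722 km
D: √((-0.0068·111.32)² + (-0.0021·77.66)²) = √(0.573013 + 0.026597) = 0.7743 km
E: √((-0.0082·111.32)² + (-0.0140·77.66)²) = √(0.833248 + 1.182091) = 1.4196 km
F: √((-0.0051·111.32)² + (-0.0046·77.66)²) = √(0.322320 + 0.127618) = 0.6708 km
G: √((0.0054·111.32)² + (0.0022·77.66)²) = √(0.361355 + 0.029190) = 0.6249 km
H: √((-0.0026·111.32)² + (0.0005·77.66)²) = √(0.083771 + 0.001508) = 0.2920 km
I: √((0.0053·111.32)² + (-0.0122·77.66)²) = √(0.348095 + 0.897665) = 1.1161 km
J: √((-0.0045·111.32)² + (0.0074·77.66)²) = √(0.250941 + 0.330262) = 0.7624 km
Sorted: H (0.2920 km) < G (0.6249 km) < F (0.6708 km) < B (0.7388 km) < A (0.7445 km) < …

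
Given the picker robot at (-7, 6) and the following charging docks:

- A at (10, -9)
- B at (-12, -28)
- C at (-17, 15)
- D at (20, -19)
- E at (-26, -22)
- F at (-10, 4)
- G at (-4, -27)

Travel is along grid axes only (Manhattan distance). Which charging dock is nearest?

Distances from (-7, 6):
A: 32
B: 39
C: 19
D: 52
E: 47
F: 5
G: 36
Minimum: F at 5.

F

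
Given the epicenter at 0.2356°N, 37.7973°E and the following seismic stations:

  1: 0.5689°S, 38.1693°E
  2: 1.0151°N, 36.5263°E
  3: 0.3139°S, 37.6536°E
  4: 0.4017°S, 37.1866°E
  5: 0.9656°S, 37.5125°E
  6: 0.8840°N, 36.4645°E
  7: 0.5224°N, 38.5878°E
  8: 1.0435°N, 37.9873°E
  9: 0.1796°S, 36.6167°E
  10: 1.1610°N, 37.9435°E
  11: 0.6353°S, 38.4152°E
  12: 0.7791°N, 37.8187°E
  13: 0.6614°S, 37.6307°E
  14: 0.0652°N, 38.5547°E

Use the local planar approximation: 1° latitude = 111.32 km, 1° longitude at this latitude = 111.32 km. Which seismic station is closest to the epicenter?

Distances from 0.2356°N, 37.7973°E:
1: √((-0.8045·111.32)² + (0.3720·111.32)²) = √(8020.445502 + 1714.874234) = 98.6677 km
2: √((0.7795·111.32)² + (-1.2710·111.32)²) = √(7529.716663 + 20018.774911) = 165.9774 km
3: √((-0.5495·111.32)² + (-0.1437·111.32)²) = √(3741.810496 + 255.893899) = 63.2274 km
4: √((-0.6373·111.32)² + (-0.6107·111.32)²) = √(5033.084622 + 4621.705149) = 98.2588 km
5: √((-1.2012·111.32)² + (-0.2848·111.32)²) = √(17880.392271 + 1005.139558) = 137.4246 km
6: √((0.6484·111.32)² + (-1.3328·111.32)²) = √(5209.936232 + 22012.854522) = 164.9933 km
7: √((0.2868·111.32)² + (0.7905·111.32)²) = √(1019.306255 + 7743.728962) = 93.6111 km
8: √((0.8079·111.32)² + (0.1900·111.32)²) = √(8088.381210 + 447.356341) = 92.3891 km
9: √((-0.4152·111.32)² + (-1.1806·111.32)²) = √(2136.294316 + 17272.370813) = 139.3150 km
10: √((0.9254·111.32)² + (0.1462·111.32)²) = √(10612.199009 + 264.875104) = 104.2932 km
11: √((-0.8709·111.32)² + (0.6179·111.32)²) = √(9399.028715 + 4731.325049) = 118.8712 km
12: √((0.5435·111.32)² + (0.0214·111.32)²) = √(3660.542826 + 5.675106) = 60.5493 km
13: √((-0.8970·111.32)² + (-0.1666·111.32)²) = √(9970.829304 + 343.950852) = 101.5617 km
14: √((-0.1704·111.32)² + (0.7574·111.32)²) = √(359.820229 + 7108.811474) = 86.4212 km
Minimum: 12 at 60.5493 km.

12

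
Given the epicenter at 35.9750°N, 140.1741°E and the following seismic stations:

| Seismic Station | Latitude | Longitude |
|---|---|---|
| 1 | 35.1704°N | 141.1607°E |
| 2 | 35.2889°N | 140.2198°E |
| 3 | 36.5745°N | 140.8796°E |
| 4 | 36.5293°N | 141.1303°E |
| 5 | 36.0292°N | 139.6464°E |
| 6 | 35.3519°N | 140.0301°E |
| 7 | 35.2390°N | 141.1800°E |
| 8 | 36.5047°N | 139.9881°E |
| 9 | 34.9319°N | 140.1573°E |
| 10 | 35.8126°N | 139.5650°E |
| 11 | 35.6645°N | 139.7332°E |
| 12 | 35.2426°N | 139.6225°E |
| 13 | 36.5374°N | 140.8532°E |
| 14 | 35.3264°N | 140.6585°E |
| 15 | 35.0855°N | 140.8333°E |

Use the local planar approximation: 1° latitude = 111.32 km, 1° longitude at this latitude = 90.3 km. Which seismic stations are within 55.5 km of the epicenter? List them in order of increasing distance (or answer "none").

5, 11

Distances from 35.9750°N, 140.1741°E:
1: √((-0.8046·111.32)² + (0.9866·90.3)²) = √(8022.439522 + 7937.024536) = 126.3308 km
2: √((-0.6861·111.32)² + (0.0457·90.3)²) = √(5833.392971 + 17.029735) = 76.4881 km
3: √((0.5995·111.32)² + (0.7055·90.3)²) = √(4453.739077 + 4058.537254) = 92.2620 km
4: √((0.5543·111.32)² + (0.9562·90.3)²) = √(3807.467040 + 7455.434848) = 106.1268 km
5: √((0.0542·111.32)² + (-0.5277·90.3)²) = √(36.403653 + 2270.647345) = 48.0318 km
6: √((-0.6231·111.32)² + (-0.1440·90.3)²) = √(4811.294022 + 169.083210) = 70.5718 km
7: √((-0.7360·111.32)² + (1.0059·90.3)²) = √(6712.773970 + 8250.592106) = 122.3248 km
8: √((0.5297·111.32)² + (-0.1860·90.3)²) = √(3477.013214 + 282.098898) = 61.3116 km
9: √((-1.0431·111.32)² + (-0.0168·90.3)²) = √(13483.364843 + 2.301410) = 116.1278 km
10: √((-0.1624·111.32)² + (-0.6091·90.3)²) = √(326.827390 + 3025.190303) = 57.8966 km
11: √((-0.3105·111.32)² + (-0.4409·90.3)²) = √(1194.729547 + 1585.096468) = 52.7241 km
12: √((-0.7324·111.32)² + (-0.5516·90.3)²) = √(6647.266131 + 2480.984298) = 95.5419 km
13: √((0.5624·111.32)² + (0.6791·90.3)²) = √(3919.557314 + 3760.477215) = 87.6358 km
14: √((-0.6486·111.32)² + (0.4844·90.3)²) = √(5213.150753 + 1913.303075) = 84.4183 km
15: √((-0.8895·111.32)² + (0.6592·90.3)²) = √(9804.790086 + 3543.316104) = 115.5340 km
Threshold 55.5 km: 5 (48.0318 km), 11 (52.7241 km) are within range.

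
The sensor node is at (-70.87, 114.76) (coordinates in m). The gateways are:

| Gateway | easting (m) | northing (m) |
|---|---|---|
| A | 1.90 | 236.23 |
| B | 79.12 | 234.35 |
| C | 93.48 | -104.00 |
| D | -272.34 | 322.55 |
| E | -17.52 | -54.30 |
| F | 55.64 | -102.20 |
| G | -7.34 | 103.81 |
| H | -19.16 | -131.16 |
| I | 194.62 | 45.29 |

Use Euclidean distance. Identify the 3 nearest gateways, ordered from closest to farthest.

G, A, E

Distances from (-70.87, 114.76):
A: 141.60 m
B: 191.83 m
C: 273.62 m
D: 289.43 m
E: 177.28 m
F: 251.15 m
G: 64.47 m
H: 251.30 m
I: 274.43 m
Sorted: G (64.47 m) < A (141.60 m) < E (177.28 m) < B (191.83 m) < F (251.15 m) < …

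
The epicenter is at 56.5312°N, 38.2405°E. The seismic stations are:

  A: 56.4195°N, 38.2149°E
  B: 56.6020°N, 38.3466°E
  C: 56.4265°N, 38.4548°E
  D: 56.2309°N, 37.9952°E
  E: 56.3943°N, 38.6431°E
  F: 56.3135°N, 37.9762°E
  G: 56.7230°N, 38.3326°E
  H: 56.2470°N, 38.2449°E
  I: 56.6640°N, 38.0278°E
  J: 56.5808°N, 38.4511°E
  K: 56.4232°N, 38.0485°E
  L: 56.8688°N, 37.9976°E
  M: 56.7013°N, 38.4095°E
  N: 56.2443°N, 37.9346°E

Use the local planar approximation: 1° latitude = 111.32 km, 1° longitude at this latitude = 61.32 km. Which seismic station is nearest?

B

Distances from 56.5312°N, 38.2405°E:
A: √((-0.1117·111.32)² + (-0.0256·61.32)²) = √(154.615398 + 2.464247) = 12.5331 km
B: √((0.0708·111.32)² + (0.1061·61.32)²) = √(62.117349 + 42.328713) = 10.2199 km
C: √((-0.1047·111.32)² + (0.2143·61.32)²) = √(135.843780 + 172.682622) = 17.5649 km
D: √((-0.3003·111.32)² + (-0.2453·61.32)²) = √(1117.524517 + 226.255627) = 36.6576 km
E: √((-0.1369·111.32)² + (0.4026·61.32)²) = √(232.248700 + 609.469299) = 29.0124 km
F: √((-0.2177·111.32)² + (-0.2643·61.32)²) = √(587.304398 + 262.662830) = 29.1542 km
G: √((0.1918·111.32)² + (0.0921·61.32)²) = √(455.872717 + 31.895069) = 22.0855 km
H: √((-0.2842·111.32)² + (0.0044·61.32)²) = √(1000.908880 + 0.072796) = 31.6383 km
I: √((0.1328·111.32)² + (-0.2127·61.32)²) = √(218.545841 + 170.113693) = 19.7144 km
J: √((0.0496·111.32)² + (0.2106·61.32)²) = √(30.486653 + 166.771189) = 14.0449 km
K: √((-0.1080·111.32)² + (-0.1920·61.32)²) = √(144.541949 + 138.613889) = 16.8272 km
L: √((0.3376·111.32)² + (-0.2429·61.32)²) = √(1412.379064 + 221.849943) = 40.4256 km
M: √((0.1701·111.32)² + (0.1690·61.32)²) = √(358.554372 + 107.393427) = 21.5858 km
N: √((-0.2869·111.32)² + (-0.3059·61.32)²) = √(1020.017192 + 351.854611) = 37.0388 km
Minimum: B at 10.2199 km.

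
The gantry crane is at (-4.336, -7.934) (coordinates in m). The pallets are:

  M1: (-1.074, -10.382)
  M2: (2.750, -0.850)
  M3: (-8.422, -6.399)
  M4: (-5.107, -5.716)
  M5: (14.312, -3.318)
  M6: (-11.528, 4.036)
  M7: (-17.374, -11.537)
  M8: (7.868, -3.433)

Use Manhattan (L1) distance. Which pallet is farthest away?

Distances from (-4.336, -7.934):
M1: 5.710 m
M2: 14.170 m
M3: 5.621 m
M4: 2.989 m
M5: 23.264 m
M6: 19.162 m
M7: 16.641 m
M8: 16.705 m
Maximum: M5 at 23.264 m.

M5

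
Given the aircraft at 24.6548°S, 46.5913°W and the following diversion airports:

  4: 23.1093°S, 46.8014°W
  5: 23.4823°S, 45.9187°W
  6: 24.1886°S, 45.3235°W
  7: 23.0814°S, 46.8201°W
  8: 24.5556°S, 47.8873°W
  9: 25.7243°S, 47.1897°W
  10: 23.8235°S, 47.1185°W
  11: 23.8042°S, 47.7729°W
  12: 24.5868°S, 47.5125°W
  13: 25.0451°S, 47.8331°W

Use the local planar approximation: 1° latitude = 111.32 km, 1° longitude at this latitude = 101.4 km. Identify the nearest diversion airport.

12

Distances from 24.6548°S, 46.5913°W:
4: √((1.5455·111.32)² + (-0.2101·101.4)²) = √(29599.502670 + 453.866381) = 173.3591 km
5: √((1.1725·111.32)² + (0.6726·101.4)²) = √(17036.175215 + 4651.463699) = 147.2672 km
6: √((0.4662·111.32)² + (1.2678·101.4)²) = √(2693.338466 + 16526.367456) = 138.6352 km
7: √((1.5734·111.32)² + (-0.2288·101.4)²) = √(30677.833567 + 538.254848) = 176.6808 km
8: √((0.0992·111.32)² + (-1.2960·101.4)²) = √(121.946612 + 17269.744527) = 131.8776 km
9: √((-1.0695·111.32)² + (-0.5984·101.4)²) = √(14174.507339 + 3681.790559) = 133.6275 km
10: √((0.8313·111.32)² + (-0.5272·101.4)²) = √(8563.710085 + 2857.766317) = 106.8713 km
11: √((0.8506·111.32)² + (-1.1816·101.4)²) = √(8965.967330 + 14355.452107) = 152.7135 km
12: √((0.0680·111.32)² + (-0.9212·101.4)²) = √(57.301266 + 8725.368318) = 93.7159 km
13: √((-0.3903·111.32)² + (-1.2418·101.4)²) = √(1887.745736 + 15855.473679) = 133.2037 km
Minimum: 12 at 93.7159 km.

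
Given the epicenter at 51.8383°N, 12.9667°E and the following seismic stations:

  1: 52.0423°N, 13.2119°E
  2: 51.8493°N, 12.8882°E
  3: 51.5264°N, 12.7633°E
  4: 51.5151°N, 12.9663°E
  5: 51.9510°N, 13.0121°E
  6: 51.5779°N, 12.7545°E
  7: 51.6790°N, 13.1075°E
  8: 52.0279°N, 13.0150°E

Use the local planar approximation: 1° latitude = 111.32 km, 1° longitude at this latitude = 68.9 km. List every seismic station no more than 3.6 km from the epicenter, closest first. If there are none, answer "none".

none

Distances from 51.8383°N, 12.9667°E:
1: 28.3042 km
2: 5.5455 km
3: 37.4423 km
4: 35.9786 km
5: 12.9298 km
6: 32.4661 km
7: 20.2134 km
8: 21.3670 km
Threshold 3.6 km: none within range.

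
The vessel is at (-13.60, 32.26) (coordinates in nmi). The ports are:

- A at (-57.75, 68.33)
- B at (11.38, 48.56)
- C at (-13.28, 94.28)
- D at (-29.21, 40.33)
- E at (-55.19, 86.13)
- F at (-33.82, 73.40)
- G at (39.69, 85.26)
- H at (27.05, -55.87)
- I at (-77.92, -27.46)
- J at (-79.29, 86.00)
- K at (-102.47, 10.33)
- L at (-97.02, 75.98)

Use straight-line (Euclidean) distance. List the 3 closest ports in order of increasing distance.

Distances from (-13.60, 32.26):
A: 57.01 nmi
B: 29.83 nmi
C: 62.02 nmi
D: 17.57 nmi
E: 68.06 nmi
F: 45.84 nmi
G: 75.16 nmi
H: 97.05 nmi
I: 87.77 nmi
J: 84.87 nmi
K: 91.54 nmi
L: 94.18 nmi
Sorted: D (17.57 nmi) < B (29.83 nmi) < F (45.84 nmi) < A (57.01 nmi) < C (62.02 nmi) < …

D, B, F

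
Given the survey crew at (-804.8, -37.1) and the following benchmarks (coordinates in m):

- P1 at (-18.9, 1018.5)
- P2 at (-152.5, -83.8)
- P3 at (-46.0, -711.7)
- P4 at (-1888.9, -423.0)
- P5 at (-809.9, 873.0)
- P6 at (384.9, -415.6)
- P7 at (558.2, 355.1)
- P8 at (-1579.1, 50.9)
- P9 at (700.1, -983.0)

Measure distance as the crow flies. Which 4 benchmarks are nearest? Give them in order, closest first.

P2, P8, P5, P3

Distances from (-804.8, -37.1):
P1: √((785.9)² + (1055.6)²) = √(617638.810 + 1114291.360) = 1316.0 m
P2: √((652.3)² + (-46.7)²) = √(425495.290 + 2180.890) = 654.0 m
P3: √((758.8)² + (-674.6)²) = √(575777.440 + 455085.160) = 1015.3 m
P4: √((-1084.1)² + (-385.9)²) = √(1175272.810 + 148918.810) = 1150.7 m
P5: √((-5.1)² + (910.1)²) = √(26.010 + 828282.010) = 910.1 m
P6: √((1189.7)² + (-378.5)²) = √(1415386.090 + 143262.250) = 1248.5 m
P7: √((1363.0)² + (392.2)²) = √(1857769.000 + 153820.840) = 1418.3 m
P8: √((-774.3)² + (88.0)²) = √(599540.490 + 7744.000) = 779.3 m
P9: √((1504.9)² + (-945.9)²) = √(2264724.010 + 894726.810) = 1777.5 m
Sorted: P2 (654.0 m) < P8 (779.3 m) < P5 (910.1 m) < P3 (1015.3 m) < P4 (1150.7 m) < P6 (1248.5 m) < …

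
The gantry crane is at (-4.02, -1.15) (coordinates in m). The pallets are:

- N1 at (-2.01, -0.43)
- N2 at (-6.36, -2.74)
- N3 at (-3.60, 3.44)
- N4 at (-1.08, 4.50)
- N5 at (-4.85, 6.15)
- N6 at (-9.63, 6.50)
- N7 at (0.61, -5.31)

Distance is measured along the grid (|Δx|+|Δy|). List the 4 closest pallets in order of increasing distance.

N1, N2, N3, N5

Distances from (-4.02, -1.15):
N1: |2.01| + |0.72| = 2.01 + 0.72 = 2.73 m
N2: |-2.34| + |-1.59| = 2.34 + 1.59 = 3.93 m
N3: |0.42| + |4.59| = 0.42 + 4.59 = 5.01 m
N4: |2.94| + |5.65| = 2.94 + 5.65 = 8.59 m
N5: |-0.83| + |7.30| = 0.83 + 7.30 = 8.13 m
N6: |-5.61| + |7.65| = 5.61 + 7.65 = 13.26 m
N7: |4.63| + |-4.16| = 4.63 + 4.16 = 8.79 m
Sorted: N1 (2.73 m) < N2 (3.93 m) < N3 (5.01 m) < N5 (8.13 m) < N4 (8.59 m) < N7 (8.79 m) < …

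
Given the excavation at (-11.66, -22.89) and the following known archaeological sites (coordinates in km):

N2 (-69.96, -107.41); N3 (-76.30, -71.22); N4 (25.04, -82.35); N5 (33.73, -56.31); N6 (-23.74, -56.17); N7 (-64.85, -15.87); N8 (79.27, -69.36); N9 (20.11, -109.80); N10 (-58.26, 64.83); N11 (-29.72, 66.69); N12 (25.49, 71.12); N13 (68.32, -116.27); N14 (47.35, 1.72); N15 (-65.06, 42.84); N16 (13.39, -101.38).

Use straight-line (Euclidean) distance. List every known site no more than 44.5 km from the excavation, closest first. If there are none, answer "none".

Distances from (-11.66, -22.89):
N2: 102.68 km
N3: 80.71 km
N4: 69.87 km
N5: 56.37 km
N6: 35.40 km
N7: 53.65 km
N8: 102.12 km
N9: 92.53 km
N10: 99.33 km
N11: 91.38 km
N12: 101.08 km
N13: 122.95 km
N14: 63.94 km
N15: 84.69 km
N16: 82.39 km
Threshold 44.5 km: N6 (35.40 km) is within range.

N6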